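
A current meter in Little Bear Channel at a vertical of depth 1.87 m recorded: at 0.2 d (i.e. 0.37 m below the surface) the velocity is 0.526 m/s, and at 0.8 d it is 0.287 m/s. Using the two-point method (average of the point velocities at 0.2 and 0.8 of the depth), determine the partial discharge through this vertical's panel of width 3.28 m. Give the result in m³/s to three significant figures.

v̄ = (0.526 + 0.287) / 2 = 0.4065 m/s
q = v̄ × d × w = 0.4065 × 1.87 × 3.28 = 2.493 m³/s

2.49 m³/s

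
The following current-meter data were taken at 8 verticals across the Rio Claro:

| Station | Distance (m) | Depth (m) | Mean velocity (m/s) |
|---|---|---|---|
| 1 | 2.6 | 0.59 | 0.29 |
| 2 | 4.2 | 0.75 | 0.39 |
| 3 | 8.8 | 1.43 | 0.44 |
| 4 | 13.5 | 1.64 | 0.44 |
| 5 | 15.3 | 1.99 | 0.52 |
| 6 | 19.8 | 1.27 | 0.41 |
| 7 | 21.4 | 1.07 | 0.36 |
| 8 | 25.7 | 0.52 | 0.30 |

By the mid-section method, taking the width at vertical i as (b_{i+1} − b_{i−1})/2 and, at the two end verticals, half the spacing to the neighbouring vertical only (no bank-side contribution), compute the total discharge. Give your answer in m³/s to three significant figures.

12.6 m³/s

w_1 = (4.2 − 2.6)/2 = 0.8 m; q_1 = 0.29 × 0.59 × 0.8 = 0.1369 m³/s
w_2 = (8.8 − 2.6)/2 = 3.1 m; q_2 = 0.39 × 0.75 × 3.1 = 0.9068 m³/s
w_3 = (13.5 − 4.2)/2 = 4.65 m; q_3 = 0.44 × 1.43 × 4.65 = 2.926 m³/s
w_4 = (15.3 − 8.8)/2 = 3.25 m; q_4 = 0.44 × 1.64 × 3.25 = 2.345 m³/s
w_5 = (19.8 − 13.5)/2 = 3.15 m; q_5 = 0.52 × 1.99 × 3.15 = 3.260 m³/s
w_6 = (21.4 − 15.3)/2 = 3.05 m; q_6 = 0.41 × 1.27 × 3.05 = 1.588 m³/s
w_7 = (25.7 − 19.8)/2 = 2.95 m; q_7 = 0.36 × 1.07 × 2.95 = 1.136 m³/s
w_8 = (25.7 − 21.4)/2 = 2.15 m; q_8 = 0.30 × 0.52 × 2.15 = 0.3354 m³/s
Q = Σ qᵢ = 12.63 m³/s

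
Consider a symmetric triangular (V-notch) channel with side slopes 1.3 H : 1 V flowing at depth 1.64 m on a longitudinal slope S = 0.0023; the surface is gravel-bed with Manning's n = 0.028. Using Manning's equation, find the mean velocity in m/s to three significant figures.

A = z·y² = 1.3×1.64² = 3.496 m²
P = 2y√(1+z²) = 2×1.64×√(1+1.3²) = 5.380 m
R = A/P = 3.496/5.380 = 0.6500 m
Q = (1/n)·A·R^(2/3)·S^(1/2) = (1/0.028) × 3.496 × 0.6500^(2/3) × 0.0023^(1/2) = 4.494 m³/s
V = Q/A = 4.494/3.496 = 1.285 m/s

1.29 m/s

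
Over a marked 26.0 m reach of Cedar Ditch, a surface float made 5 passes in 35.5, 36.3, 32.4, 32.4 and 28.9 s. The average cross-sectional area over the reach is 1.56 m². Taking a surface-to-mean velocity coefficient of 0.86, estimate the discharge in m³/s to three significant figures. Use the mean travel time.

1.05 m³/s

t̄ = (35.5 + 36.3 + 32.4 + 32.4 + 28.9) / 5 = 33.1 s
v_surface = L / t̄ = 26.0 / 33.1 = 0.7855 m/s
v_mean = 0.86 × 0.7855 = 0.6755 m/s
Q = A × v_mean = 1.56 × 0.6755 = 1.054 m³/s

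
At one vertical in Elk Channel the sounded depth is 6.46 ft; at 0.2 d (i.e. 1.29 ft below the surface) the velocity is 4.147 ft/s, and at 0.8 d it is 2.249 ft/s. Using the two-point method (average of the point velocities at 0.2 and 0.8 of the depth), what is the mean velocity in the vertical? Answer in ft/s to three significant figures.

3.20 ft/s

v̄ = (4.147 + 2.249) / 2 = 3.198 ft/s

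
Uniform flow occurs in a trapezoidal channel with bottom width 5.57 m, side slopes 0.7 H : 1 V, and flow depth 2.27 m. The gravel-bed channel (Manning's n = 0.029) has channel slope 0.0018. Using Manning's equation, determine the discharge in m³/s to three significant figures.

A = (b + z·y)·y = (5.57 + 0.7×2.27)×2.27 = 16.25 m²
P = b + 2y√(1+z²) = 5.57 + 2×2.27×√(1+0.7²) = 11.11 m
R = A/P = 16.25/11.11 = 1.462 m
Q = (1/n)·A·R^(2/3)·S^(1/2) = (1/0.029) × 16.25 × 1.462^(2/3) × 0.0018^(1/2) = 30.63 m³/s

30.6 m³/s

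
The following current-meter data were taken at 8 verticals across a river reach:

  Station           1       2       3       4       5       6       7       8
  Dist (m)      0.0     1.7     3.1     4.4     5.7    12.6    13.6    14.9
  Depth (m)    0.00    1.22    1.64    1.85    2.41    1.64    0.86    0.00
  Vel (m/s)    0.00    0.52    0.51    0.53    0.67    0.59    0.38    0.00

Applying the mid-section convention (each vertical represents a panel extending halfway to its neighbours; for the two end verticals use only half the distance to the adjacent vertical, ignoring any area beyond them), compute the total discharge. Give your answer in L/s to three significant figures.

14200 L/s

w_2 = (3.1 − 0.0)/2 = 1.55 m; q_2 = 0.52 × 1.22 × 1.55 = 0.9833 m³/s
w_3 = (4.4 − 1.7)/2 = 1.35 m; q_3 = 0.51 × 1.64 × 1.35 = 1.129 m³/s
w_4 = (5.7 − 3.1)/2 = 1.3 m; q_4 = 0.53 × 1.85 × 1.3 = 1.275 m³/s
w_5 = (12.6 − 4.4)/2 = 4.1 m; q_5 = 0.67 × 2.41 × 4.1 = 6.620 m³/s
w_6 = (13.6 − 5.7)/2 = 3.95 m; q_6 = 0.59 × 1.64 × 3.95 = 3.822 m³/s
w_7 = (14.9 − 12.6)/2 = 1.15 m; q_7 = 0.38 × 0.86 × 1.15 = 0.3758 m³/s
Stations 1, 8 contribute zero (depth or velocity is 0).
Q = Σ qᵢ = 14.21 m³/s
= 14.21 × 1000 = 14210 L/s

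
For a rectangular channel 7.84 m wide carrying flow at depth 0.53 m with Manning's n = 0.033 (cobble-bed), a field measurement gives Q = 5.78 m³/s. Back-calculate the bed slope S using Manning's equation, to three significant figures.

0.00582

A = b·y = 7.84 × 0.53 = 4.155 m²
P = b + 2y = 7.84 + 2×0.53 = 8.900 m
R = A/P = 4.155/8.900 = 0.4669 m
S = (Q·n / (1·A·R^(2/3)))² = (5.78×0.033 / (1×4.155×0.6018))² = 0.005818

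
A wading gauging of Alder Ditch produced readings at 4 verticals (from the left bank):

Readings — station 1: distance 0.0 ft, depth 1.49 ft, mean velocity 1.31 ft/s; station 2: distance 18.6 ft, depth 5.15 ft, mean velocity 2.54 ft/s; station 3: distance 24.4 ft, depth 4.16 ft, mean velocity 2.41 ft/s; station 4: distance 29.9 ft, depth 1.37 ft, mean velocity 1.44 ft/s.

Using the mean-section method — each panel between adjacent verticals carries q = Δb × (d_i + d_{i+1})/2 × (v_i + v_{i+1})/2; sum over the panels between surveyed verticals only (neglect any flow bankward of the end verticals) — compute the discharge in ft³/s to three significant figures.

Panel 1-2: Δb = 18.6 ft, d̄ = (1.49+5.15)/2 = 3.32, v̄ = (1.31+2.54)/2 = 1.925 → q = 18.6×3.32×1.925 = 118.9 ft³/s
Panel 2-3: Δb = 5.8 ft, d̄ = (5.15+4.16)/2 = 4.655, v̄ = (2.54+2.41)/2 = 2.475 → q = 5.8×4.655×2.475 = 66.82 ft³/s
Panel 3-4: Δb = 5.5 ft, d̄ = (4.16+1.37)/2 = 2.765, v̄ = (2.41+1.44)/2 = 1.925 → q = 5.5×2.765×1.925 = 29.27 ft³/s
Q = Σ q = 215.0 ft³/s

215 ft³/s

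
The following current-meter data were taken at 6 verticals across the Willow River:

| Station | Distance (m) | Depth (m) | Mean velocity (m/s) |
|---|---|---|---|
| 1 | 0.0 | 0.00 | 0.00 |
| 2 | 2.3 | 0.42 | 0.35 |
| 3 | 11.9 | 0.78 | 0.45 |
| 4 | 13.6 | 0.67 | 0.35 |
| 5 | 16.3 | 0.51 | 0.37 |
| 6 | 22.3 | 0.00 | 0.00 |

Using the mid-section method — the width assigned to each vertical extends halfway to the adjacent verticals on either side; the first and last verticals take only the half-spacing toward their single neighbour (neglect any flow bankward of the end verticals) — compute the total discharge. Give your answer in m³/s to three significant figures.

4.19 m³/s

w_2 = (11.9 − 0.0)/2 = 5.95 m; q_2 = 0.35 × 0.42 × 5.95 = 0.8747 m³/s
w_3 = (13.6 − 2.3)/2 = 5.65 m; q_3 = 0.45 × 0.78 × 5.65 = 1.983 m³/s
w_4 = (16.3 − 11.9)/2 = 2.2 m; q_4 = 0.35 × 0.67 × 2.2 = 0.5159 m³/s
w_5 = (22.3 − 13.6)/2 = 4.35 m; q_5 = 0.37 × 0.51 × 4.35 = 0.8208 m³/s
Stations 1, 6 contribute zero (depth or velocity is 0).
Q = Σ qᵢ = 4.195 m³/s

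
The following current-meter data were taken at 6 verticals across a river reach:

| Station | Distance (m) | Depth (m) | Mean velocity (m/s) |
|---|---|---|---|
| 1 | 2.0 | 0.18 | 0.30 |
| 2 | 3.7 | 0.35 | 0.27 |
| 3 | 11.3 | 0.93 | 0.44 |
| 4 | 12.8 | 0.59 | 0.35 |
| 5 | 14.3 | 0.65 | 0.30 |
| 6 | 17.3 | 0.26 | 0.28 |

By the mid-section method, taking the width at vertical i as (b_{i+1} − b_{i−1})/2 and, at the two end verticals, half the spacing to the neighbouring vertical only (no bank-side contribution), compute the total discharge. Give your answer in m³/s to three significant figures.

w_1 = (3.7 − 2.0)/2 = 0.85 m; q_1 = 0.30 × 0.18 × 0.85 = 0.04590 m³/s
w_2 = (11.3 − 2.0)/2 = 4.65 m; q_2 = 0.27 × 0.35 × 4.65 = 0.4394 m³/s
w_3 = (12.8 − 3.7)/2 = 4.55 m; q_3 = 0.44 × 0.93 × 4.55 = 1.862 m³/s
w_4 = (14.3 − 11.3)/2 = 1.5 m; q_4 = 0.35 × 0.59 × 1.5 = 0.3098 m³/s
w_5 = (17.3 − 12.8)/2 = 2.25 m; q_5 = 0.30 × 0.65 × 2.25 = 0.4388 m³/s
w_6 = (17.3 − 14.3)/2 = 1.5 m; q_6 = 0.28 × 0.26 × 1.5 = 0.1092 m³/s
Q = Σ qᵢ = 3.205 m³/s

3.20 m³/s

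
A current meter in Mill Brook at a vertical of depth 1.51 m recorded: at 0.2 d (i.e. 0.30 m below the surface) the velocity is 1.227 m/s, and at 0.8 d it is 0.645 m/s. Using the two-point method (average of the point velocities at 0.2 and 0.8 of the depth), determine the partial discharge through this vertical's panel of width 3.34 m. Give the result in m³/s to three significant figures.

4.72 m³/s

v̄ = (1.227 + 0.645) / 2 = 0.9360 m/s
q = v̄ × d × w = 0.9360 × 1.51 × 3.34 = 4.721 m³/s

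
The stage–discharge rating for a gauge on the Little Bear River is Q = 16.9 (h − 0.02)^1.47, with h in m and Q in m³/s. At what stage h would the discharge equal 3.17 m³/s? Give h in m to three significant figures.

0.340 m

h − h₀ = (Q/C)^(1/b) = (3.17/16.9)^(1/1.47) = 0.3203 m
h = 0.02 + 0.3203 = 0.3403 m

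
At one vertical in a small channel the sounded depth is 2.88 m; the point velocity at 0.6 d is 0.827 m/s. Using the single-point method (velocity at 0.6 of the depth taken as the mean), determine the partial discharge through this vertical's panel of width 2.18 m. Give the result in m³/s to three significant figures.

5.19 m³/s

v̄ = v₀.₆ = 0.827 m/s
q = v̄ × d × w = 0.8270 × 2.88 × 2.18 = 5.192 m³/s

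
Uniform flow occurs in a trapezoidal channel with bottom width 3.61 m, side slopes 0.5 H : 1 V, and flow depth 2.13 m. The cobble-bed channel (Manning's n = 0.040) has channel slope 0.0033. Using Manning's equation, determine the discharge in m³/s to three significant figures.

A = (b + z·y)·y = (3.61 + 0.5×2.13)×2.13 = 9.958 m²
P = b + 2y√(1+z²) = 3.61 + 2×2.13×√(1+0.5²) = 8.373 m
R = A/P = 9.958/8.373 = 1.189 m
Q = (1/n)·A·R^(2/3)·S^(1/2) = (1/0.040) × 9.958 × 1.189^(2/3) × 0.0033^(1/2) = 16.05 m³/s

16.1 m³/s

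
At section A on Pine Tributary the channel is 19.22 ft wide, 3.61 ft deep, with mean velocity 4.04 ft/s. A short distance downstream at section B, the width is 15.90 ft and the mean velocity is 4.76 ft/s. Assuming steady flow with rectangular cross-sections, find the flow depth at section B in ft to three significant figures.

Q = A₁V₁ = (19.22×3.61) × 4.04 = 280.3 ft³/s
d₂ = Q/(b₂ V₂) = 280.3/(15.90×4.76) = 3.704 ft

3.70 ft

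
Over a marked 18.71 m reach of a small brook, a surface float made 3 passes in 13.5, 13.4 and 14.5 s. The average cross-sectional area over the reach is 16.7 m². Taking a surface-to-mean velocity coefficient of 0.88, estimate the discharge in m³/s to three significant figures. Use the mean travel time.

t̄ = (13.5 + 13.4 + 14.5) / 3 = 13.8 s
v_surface = L / t̄ = 18.71 / 13.8 = 1.356 m/s
v_mean = 0.88 × 1.356 = 1.193 m/s
Q = A × v_mean = 16.7 × 1.193 = 19.92 m³/s

19.9 m³/s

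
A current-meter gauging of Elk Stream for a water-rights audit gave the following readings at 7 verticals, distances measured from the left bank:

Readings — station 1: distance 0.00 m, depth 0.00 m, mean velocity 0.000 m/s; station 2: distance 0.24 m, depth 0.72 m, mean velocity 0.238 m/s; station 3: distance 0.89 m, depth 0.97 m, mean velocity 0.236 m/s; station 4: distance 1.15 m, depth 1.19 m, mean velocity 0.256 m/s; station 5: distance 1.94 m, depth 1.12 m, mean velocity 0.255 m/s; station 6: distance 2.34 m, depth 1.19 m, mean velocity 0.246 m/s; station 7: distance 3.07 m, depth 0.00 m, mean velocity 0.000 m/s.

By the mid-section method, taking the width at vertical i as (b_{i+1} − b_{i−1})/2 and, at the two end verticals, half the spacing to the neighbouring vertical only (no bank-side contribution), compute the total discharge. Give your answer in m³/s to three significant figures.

0.676 m³/s

w_2 = (0.89 − 0.00)/2 = 0.445 m; q_2 = 0.238 × 0.72 × 0.445 = 0.07626 m³/s
w_3 = (1.15 − 0.24)/2 = 0.455 m; q_3 = 0.236 × 0.97 × 0.455 = 0.1042 m³/s
w_4 = (1.94 − 0.89)/2 = 0.525 m; q_4 = 0.256 × 1.19 × 0.525 = 0.1599 m³/s
w_5 = (2.34 − 1.15)/2 = 0.595 m; q_5 = 0.255 × 1.12 × 0.595 = 0.1699 m³/s
w_6 = (3.07 − 1.94)/2 = 0.565 m; q_6 = 0.246 × 1.19 × 0.565 = 0.1654 m³/s
Stations 1, 7 contribute zero (depth or velocity is 0).
Q = Σ qᵢ = 0.6757 m³/s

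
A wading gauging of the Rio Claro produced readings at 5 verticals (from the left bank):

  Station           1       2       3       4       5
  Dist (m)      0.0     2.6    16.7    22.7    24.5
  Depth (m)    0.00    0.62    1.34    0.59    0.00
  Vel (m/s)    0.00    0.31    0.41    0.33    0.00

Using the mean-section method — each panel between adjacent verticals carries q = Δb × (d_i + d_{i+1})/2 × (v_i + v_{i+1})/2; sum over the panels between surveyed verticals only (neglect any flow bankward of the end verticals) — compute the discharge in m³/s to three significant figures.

Panel 1-2: Δb = 2.6 m, d̄ = (0.00+0.62)/2 = 0.31, v̄ = (0.00+0.31)/2 = 0.155 → q = 2.6×0.31×0.155 = 0.1249 m³/s
Panel 2-3: Δb = 14.1 m, d̄ = (0.62+1.34)/2 = 0.98, v̄ = (0.31+0.41)/2 = 0.36 → q = 14.1×0.98×0.36 = 4.974 m³/s
Panel 3-4: Δb = 6 m, d̄ = (1.34+0.59)/2 = 0.965, v̄ = (0.41+0.33)/2 = 0.37 → q = 6×0.965×0.37 = 2.142 m³/s
Panel 4-5: Δb = 1.8 m, d̄ = (0.59+0.00)/2 = 0.295, v̄ = (0.33+0.00)/2 = 0.165 → q = 1.8×0.295×0.165 = 0.08762 m³/s
Q = Σ q = 7.329 m³/s

7.33 m³/s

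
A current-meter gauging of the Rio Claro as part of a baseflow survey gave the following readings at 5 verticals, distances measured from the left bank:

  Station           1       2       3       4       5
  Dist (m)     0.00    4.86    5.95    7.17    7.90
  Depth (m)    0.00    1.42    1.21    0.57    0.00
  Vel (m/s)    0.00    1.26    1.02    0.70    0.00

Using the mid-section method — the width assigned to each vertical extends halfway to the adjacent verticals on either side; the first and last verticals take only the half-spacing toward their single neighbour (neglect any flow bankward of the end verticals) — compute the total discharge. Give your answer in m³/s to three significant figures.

7.14 m³/s

w_2 = (5.95 − 0.00)/2 = 2.975 m; q_2 = 1.26 × 1.42 × 2.975 = 5.323 m³/s
w_3 = (7.17 − 4.86)/2 = 1.155 m; q_3 = 1.02 × 1.21 × 1.155 = 1.426 m³/s
w_4 = (7.90 − 5.95)/2 = 0.975 m; q_4 = 0.70 × 0.57 × 0.975 = 0.3890 m³/s
Stations 1, 5 contribute zero (depth or velocity is 0).
Q = Σ qᵢ = 7.137 m³/s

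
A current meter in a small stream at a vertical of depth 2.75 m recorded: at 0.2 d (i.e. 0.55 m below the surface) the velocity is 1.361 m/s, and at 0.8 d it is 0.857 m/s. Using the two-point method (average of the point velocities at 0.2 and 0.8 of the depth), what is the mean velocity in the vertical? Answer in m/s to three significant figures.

1.11 m/s

v̄ = (1.361 + 0.857) / 2 = 1.109 m/s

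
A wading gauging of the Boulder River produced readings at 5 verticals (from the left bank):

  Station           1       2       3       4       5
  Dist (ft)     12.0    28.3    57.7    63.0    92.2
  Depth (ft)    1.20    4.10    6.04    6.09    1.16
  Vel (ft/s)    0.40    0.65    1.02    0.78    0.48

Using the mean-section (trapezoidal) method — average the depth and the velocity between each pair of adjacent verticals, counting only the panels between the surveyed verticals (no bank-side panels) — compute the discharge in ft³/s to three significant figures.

243 ft³/s

Panel 1-2: Δb = 16.3 ft, d̄ = (1.20+4.10)/2 = 2.65, v̄ = (0.40+0.65)/2 = 0.525 → q = 16.3×2.65×0.525 = 22.68 ft³/s
Panel 2-3: Δb = 29.4 ft, d̄ = (4.10+6.04)/2 = 5.07, v̄ = (0.65+1.02)/2 = 0.835 → q = 29.4×5.07×0.835 = 124.5 ft³/s
Panel 3-4: Δb = 5.3 ft, d̄ = (6.04+6.09)/2 = 6.065, v̄ = (1.02+0.78)/2 = 0.9 → q = 5.3×6.065×0.9 = 28.93 ft³/s
Panel 4-5: Δb = 29.2 ft, d̄ = (6.09+1.16)/2 = 3.625, v̄ = (0.78+0.48)/2 = 0.63 → q = 29.2×3.625×0.63 = 66.69 ft³/s
Q = Σ q = 242.8 ft³/s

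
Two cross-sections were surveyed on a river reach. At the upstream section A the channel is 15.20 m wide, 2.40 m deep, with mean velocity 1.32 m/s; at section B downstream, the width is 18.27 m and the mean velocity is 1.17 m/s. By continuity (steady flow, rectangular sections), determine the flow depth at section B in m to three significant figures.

Q = A₁V₁ = (15.20×2.40) × 1.32 = 48.15 m³/s
d₂ = Q/(b₂ V₂) = 48.15/(18.27×1.17) = 2.253 m

2.25 m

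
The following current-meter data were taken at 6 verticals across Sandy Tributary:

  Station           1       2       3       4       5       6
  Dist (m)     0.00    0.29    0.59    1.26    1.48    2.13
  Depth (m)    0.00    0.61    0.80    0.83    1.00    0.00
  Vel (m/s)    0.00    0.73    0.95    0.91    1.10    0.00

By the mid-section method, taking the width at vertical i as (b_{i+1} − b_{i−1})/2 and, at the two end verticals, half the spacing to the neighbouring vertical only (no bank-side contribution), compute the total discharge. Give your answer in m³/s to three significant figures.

1.31 m³/s

w_2 = (0.59 − 0.00)/2 = 0.295 m; q_2 = 0.73 × 0.61 × 0.295 = 0.1314 m³/s
w_3 = (1.26 − 0.29)/2 = 0.485 m; q_3 = 0.95 × 0.80 × 0.485 = 0.3686 m³/s
w_4 = (1.48 − 0.59)/2 = 0.445 m; q_4 = 0.91 × 0.83 × 0.445 = 0.3361 m³/s
w_5 = (2.13 − 1.26)/2 = 0.435 m; q_5 = 1.10 × 1.00 × 0.435 = 0.4785 m³/s
Stations 1, 6 contribute zero (depth or velocity is 0).
Q = Σ qᵢ = 1.315 m³/s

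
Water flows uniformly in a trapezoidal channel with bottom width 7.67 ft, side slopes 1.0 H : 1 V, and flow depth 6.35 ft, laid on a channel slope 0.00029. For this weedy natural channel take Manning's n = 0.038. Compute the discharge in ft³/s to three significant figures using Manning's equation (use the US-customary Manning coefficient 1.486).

A = (b + z·y)·y = (7.67 + 1.0×6.35)×6.35 = 89.03 ft²
P = b + 2y√(1+z²) = 7.67 + 2×6.35×√(1+1.0²) = 25.63 ft
R = A/P = 89.03/25.63 = 3.473 ft
Q = (1.486/n)·A·R^(2/3)·S^(1/2) = (1.486/0.038) × 89.03 × 3.473^(2/3) × 0.00029^(1/2) = 136.0 ft³/s

136 ft³/s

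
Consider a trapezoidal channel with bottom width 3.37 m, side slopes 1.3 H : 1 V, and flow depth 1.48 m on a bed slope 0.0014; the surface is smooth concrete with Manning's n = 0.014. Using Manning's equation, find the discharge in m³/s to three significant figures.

20.3 m³/s

A = (b + z·y)·y = (3.37 + 1.3×1.48)×1.48 = 7.835 m²
P = b + 2y√(1+z²) = 3.37 + 2×1.48×√(1+1.3²) = 8.225 m
R = A/P = 7.835/8.225 = 0.9526 m
Q = (1/n)·A·R^(2/3)·S^(1/2) = (1/0.014) × 7.835 × 0.9526^(2/3) × 0.0014^(1/2) = 20.27 m³/s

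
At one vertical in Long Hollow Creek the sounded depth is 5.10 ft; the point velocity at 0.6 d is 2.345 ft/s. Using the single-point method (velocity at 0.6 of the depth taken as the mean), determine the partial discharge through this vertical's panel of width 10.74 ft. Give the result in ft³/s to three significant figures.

v̄ = v₀.₆ = 2.345 ft/s
q = v̄ × d × w = 2.345 × 5.10 × 10.74 = 128.4 ft³/s

128 ft³/s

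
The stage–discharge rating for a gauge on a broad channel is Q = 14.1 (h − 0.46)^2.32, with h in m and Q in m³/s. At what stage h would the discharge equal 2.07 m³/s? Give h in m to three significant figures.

0.897 m

h − h₀ = (Q/C)^(1/b) = (2.07/14.1)^(1/2.32) = 0.4374 m
h = 0.46 + 0.4374 = 0.8974 m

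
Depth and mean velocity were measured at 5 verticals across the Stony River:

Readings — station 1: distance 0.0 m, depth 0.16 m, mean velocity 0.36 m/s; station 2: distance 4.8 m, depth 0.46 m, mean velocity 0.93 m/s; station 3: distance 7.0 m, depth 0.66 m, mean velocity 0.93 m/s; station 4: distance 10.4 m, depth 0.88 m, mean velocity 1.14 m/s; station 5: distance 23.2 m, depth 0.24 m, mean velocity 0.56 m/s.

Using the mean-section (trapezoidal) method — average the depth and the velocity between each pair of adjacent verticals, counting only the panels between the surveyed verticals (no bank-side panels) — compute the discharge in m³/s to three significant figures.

10.9 m³/s

Panel 1-2: Δb = 4.8 m, d̄ = (0.16+0.46)/2 = 0.31, v̄ = (0.36+0.93)/2 = 0.645 → q = 4.8×0.31×0.645 = 0.9598 m³/s
Panel 2-3: Δb = 2.2 m, d̄ = (0.46+0.66)/2 = 0.56, v̄ = (0.93+0.93)/2 = 0.93 → q = 2.2×0.56×0.93 = 1.146 m³/s
Panel 3-4: Δb = 3.4 m, d̄ = (0.66+0.88)/2 = 0.77, v̄ = (0.93+1.14)/2 = 1.035 → q = 3.4×0.77×1.035 = 2.710 m³/s
Panel 4-5: Δb = 12.8 m, d̄ = (0.88+0.24)/2 = 0.56, v̄ = (1.14+0.56)/2 = 0.85 → q = 12.8×0.56×0.85 = 6.093 m³/s
Q = Σ q = 10.91 m³/s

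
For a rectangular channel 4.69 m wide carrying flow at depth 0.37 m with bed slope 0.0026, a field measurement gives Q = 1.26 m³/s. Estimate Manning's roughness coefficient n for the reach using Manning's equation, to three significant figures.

0.0328

A = b·y = 4.69 × 0.37 = 1.735 m²
P = b + 2y = 4.69 + 2×0.37 = 5.430 m
R = A/P = 1.735/5.430 = 0.3196 m
n = (1/Q)·A·R^(2/3)·S^(1/2) = (1/1.26) × 1.735 × 0.4674 × 0.05099 = 0.03283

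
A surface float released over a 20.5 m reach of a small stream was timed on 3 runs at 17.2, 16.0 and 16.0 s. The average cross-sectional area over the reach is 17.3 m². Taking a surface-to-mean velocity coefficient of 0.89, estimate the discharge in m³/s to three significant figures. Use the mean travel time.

t̄ = (17.2 + 16.0 + 16.0) / 3 = 16.4 s
v_surface = L / t̄ = 20.5 / 16.4 = 1.250 m/s
v_mean = 0.89 × 1.250 = 1.113 m/s
Q = A × v_mean = 17.3 × 1.113 = 19.25 m³/s

19.2 m³/s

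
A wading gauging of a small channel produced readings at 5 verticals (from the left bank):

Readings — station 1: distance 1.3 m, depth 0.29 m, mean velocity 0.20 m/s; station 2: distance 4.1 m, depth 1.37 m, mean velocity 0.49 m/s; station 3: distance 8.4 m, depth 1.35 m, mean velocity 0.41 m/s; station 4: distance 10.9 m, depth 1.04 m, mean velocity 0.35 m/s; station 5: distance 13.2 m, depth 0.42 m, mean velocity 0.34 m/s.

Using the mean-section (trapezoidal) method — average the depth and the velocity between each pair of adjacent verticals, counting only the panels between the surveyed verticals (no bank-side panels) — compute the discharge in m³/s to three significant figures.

5.15 m³/s

Panel 1-2: Δb = 2.8 m, d̄ = (0.29+1.37)/2 = 0.83, v̄ = (0.20+0.49)/2 = 0.345 → q = 2.8×0.83×0.345 = 0.8018 m³/s
Panel 2-3: Δb = 4.3 m, d̄ = (1.37+1.35)/2 = 1.36, v̄ = (0.49+0.41)/2 = 0.45 → q = 4.3×1.36×0.45 = 2.632 m³/s
Panel 3-4: Δb = 2.5 m, d̄ = (1.35+1.04)/2 = 1.195, v̄ = (0.41+0.35)/2 = 0.38 → q = 2.5×1.195×0.38 = 1.135 m³/s
Panel 4-5: Δb = 2.3 m, d̄ = (1.04+0.42)/2 = 0.73, v̄ = (0.35+0.34)/2 = 0.345 → q = 2.3×0.73×0.345 = 0.5793 m³/s
Q = Σ q = 5.148 m³/s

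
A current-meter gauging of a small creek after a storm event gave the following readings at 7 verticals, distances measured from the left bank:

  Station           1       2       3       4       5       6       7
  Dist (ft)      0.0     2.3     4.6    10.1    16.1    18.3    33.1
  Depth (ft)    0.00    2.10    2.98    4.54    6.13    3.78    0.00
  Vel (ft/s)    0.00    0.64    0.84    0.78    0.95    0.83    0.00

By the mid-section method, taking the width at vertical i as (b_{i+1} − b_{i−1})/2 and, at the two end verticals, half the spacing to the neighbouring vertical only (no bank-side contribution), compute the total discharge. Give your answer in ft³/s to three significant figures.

w_2 = (4.6 − 0.0)/2 = 2.3 ft; q_2 = 0.64 × 2.10 × 2.3 = 3.091 ft³/s
w_3 = (10.1 − 2.3)/2 = 3.9 ft; q_3 = 0.84 × 2.98 × 3.9 = 9.762 ft³/s
w_4 = (16.1 − 4.6)/2 = 5.75 ft; q_4 = 0.78 × 4.54 × 5.75 = 20.36 ft³/s
w_5 = (18.3 − 10.1)/2 = 4.1 ft; q_5 = 0.95 × 6.13 × 4.1 = 23.88 ft³/s
w_6 = (33.1 − 16.1)/2 = 8.5 ft; q_6 = 0.83 × 3.78 × 8.5 = 26.67 ft³/s
Stations 1, 7 contribute zero (depth or velocity is 0).
Q = Σ qᵢ = 83.76 ft³/s

83.8 ft³/s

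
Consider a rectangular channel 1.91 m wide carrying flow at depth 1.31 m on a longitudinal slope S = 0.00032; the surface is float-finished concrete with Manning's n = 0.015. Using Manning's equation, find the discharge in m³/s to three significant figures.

A = b·y = 1.91 × 1.31 = 2.502 m²
P = b + 2y = 1.91 + 2×1.31 = 4.530 m
R = A/P = 2.502/4.530 = 0.5523 m
Q = (1/n)·A·R^(2/3)·S^(1/2) = (1/0.015) × 2.502 × 0.5523^(2/3) × 0.00032^(1/2) = 2.009 m³/s

2.01 m³/s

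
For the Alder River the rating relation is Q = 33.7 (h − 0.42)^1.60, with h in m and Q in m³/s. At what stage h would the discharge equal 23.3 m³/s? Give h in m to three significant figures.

h − h₀ = (Q/C)^(1/b) = (23.3/33.7)^(1/1.60) = 0.7940 m
h = 0.42 + 0.7940 = 1.214 m

1.21 m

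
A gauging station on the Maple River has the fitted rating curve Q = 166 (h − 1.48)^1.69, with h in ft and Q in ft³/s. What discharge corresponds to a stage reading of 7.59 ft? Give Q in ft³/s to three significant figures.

Q = 166 × (7.59 − 1.48)^1.69 = 166 × 6.11^1.69 = 3536 ft³/s

3540 ft³/s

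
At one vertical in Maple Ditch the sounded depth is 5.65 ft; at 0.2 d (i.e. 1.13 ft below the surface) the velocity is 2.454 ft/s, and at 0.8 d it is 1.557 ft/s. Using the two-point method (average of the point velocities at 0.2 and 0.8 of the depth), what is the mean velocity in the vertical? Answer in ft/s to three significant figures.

2.01 ft/s

v̄ = (2.454 + 1.557) / 2 = 2.006 ft/s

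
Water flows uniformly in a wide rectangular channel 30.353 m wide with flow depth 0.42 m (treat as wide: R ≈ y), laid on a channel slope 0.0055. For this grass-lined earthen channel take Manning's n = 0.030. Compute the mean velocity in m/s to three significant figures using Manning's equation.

1.39 m/s

A = b·y = 30.353 × 0.42 = 12.75 m²
Wide channel: R ≈ y = 0.42 m
Q = (1/n)·A·R^(2/3)·S^(1/2) = (1/0.030) × 12.75 × 0.4200^(2/3) × 0.0055^(1/2) = 17.67 m³/s
V = Q/A = 17.67/12.75 = 1.386 m/s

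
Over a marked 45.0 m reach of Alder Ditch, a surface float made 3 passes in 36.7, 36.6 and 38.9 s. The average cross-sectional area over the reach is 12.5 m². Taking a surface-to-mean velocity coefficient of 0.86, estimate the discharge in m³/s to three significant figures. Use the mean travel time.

12.9 m³/s

t̄ = (36.7 + 36.6 + 38.9) / 3 = 37.4 s
v_surface = L / t̄ = 45.0 / 37.4 = 1.203 m/s
v_mean = 0.86 × 1.203 = 1.035 m/s
Q = A × v_mean = 12.5 × 1.035 = 12.93 m³/s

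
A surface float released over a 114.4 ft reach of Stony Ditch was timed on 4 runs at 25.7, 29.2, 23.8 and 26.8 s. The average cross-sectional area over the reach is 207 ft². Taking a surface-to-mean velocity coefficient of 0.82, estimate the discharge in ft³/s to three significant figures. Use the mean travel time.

t̄ = (25.7 + 29.2 + 23.8 + 26.8) / 4 = 26.375 s
v_surface = L / t̄ = 114.4 / 26.375 = 4.337 ft/s
v_mean = 0.82 × 4.337 = 3.557 ft/s
Q = A × v_mean = 207 × 3.557 = 736.2 ft³/s

736 ft³/s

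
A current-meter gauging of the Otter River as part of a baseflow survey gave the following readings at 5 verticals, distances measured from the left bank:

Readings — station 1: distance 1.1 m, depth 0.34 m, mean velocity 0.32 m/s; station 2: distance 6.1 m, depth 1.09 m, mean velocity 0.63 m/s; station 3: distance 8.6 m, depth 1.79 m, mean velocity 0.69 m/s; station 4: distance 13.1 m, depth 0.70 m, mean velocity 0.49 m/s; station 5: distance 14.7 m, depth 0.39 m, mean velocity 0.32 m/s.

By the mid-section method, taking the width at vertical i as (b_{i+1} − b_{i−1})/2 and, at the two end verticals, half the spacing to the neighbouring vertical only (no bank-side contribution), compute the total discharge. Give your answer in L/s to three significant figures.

8320 L/s

w_1 = (6.1 − 1.1)/2 = 2.5 m; q_1 = 0.32 × 0.34 × 2.5 = 0.2720 m³/s
w_2 = (8.6 − 1.1)/2 = 3.75 m; q_2 = 0.63 × 1.09 × 3.75 = 2.575 m³/s
w_3 = (13.1 − 6.1)/2 = 3.5 m; q_3 = 0.69 × 1.79 × 3.5 = 4.323 m³/s
w_4 = (14.7 − 8.6)/2 = 3.05 m; q_4 = 0.49 × 0.70 × 3.05 = 1.046 m³/s
w_5 = (14.7 − 13.1)/2 = 0.8 m; q_5 = 0.32 × 0.39 × 0.8 = 0.09984 m³/s
Q = Σ qᵢ = 8.316 m³/s
= 8.316 × 1000 = 8316 L/s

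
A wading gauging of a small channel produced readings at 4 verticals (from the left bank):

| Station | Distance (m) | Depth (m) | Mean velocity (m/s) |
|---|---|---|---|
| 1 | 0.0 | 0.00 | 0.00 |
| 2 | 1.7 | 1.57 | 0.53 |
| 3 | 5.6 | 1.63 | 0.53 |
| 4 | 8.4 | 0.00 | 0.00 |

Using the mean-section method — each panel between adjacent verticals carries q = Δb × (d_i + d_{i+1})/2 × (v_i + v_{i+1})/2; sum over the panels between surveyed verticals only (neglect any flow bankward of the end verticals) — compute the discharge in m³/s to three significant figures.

Panel 1-2: Δb = 1.7 m, d̄ = (0.00+1.57)/2 = 0.785, v̄ = (0.00+0.53)/2 = 0.265 → q = 1.7×0.785×0.265 = 0.3536 m³/s
Panel 2-3: Δb = 3.9 m, d̄ = (1.57+1.63)/2 = 1.6, v̄ = (0.53+0.53)/2 = 0.53 → q = 3.9×1.6×0.53 = 3.307 m³/s
Panel 3-4: Δb = 2.8 m, d̄ = (1.63+0.00)/2 = 0.815, v̄ = (0.53+0.00)/2 = 0.265 → q = 2.8×0.815×0.265 = 0.6047 m³/s
Q = Σ q = 4.266 m³/s

4.27 m³/s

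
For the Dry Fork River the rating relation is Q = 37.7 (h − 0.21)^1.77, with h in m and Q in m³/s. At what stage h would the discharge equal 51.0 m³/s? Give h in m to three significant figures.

1.40 m

h − h₀ = (Q/C)^(1/b) = (51.0/37.7)^(1/1.77) = 1.186 m
h = 0.21 + 1.186 = 1.396 m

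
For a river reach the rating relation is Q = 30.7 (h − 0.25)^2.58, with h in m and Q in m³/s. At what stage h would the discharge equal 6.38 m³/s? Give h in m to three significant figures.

0.794 m

h − h₀ = (Q/C)^(1/b) = (6.38/30.7)^(1/2.58) = 0.5439 m
h = 0.25 + 0.5439 = 0.7939 m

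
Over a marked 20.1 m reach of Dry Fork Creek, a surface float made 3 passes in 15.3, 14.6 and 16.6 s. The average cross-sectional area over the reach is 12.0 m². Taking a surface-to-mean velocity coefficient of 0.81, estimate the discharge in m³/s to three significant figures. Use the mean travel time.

12.6 m³/s

t̄ = (15.3 + 14.6 + 16.6) / 3 = 15.5 s
v_surface = L / t̄ = 20.1 / 15.5 = 1.297 m/s
v_mean = 0.81 × 1.297 = 1.050 m/s
Q = A × v_mean = 12.0 × 1.050 = 12.60 m³/s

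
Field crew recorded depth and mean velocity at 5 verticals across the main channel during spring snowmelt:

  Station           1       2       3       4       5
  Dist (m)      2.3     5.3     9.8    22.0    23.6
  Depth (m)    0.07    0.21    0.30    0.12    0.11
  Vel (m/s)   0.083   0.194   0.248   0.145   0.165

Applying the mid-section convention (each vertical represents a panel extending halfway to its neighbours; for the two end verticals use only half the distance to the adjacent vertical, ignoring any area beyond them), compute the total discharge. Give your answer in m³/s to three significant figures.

w_1 = (5.3 − 2.3)/2 = 1.5 m; q_1 = 0.083 × 0.07 × 1.5 = 0.008715 m³/s
w_2 = (9.8 − 2.3)/2 = 3.75 m; q_2 = 0.194 × 0.21 × 3.75 = 0.1528 m³/s
w_3 = (22.0 − 5.3)/2 = 8.35 m; q_3 = 0.248 × 0.30 × 8.35 = 0.6212 m³/s
w_4 = (23.6 − 9.8)/2 = 6.9 m; q_4 = 0.145 × 0.12 × 6.9 = 0.1201 m³/s
w_5 = (23.6 − 22.0)/2 = 0.8 m; q_5 = 0.165 × 0.11 × 0.8 = 0.01452 m³/s
Q = Σ qᵢ = 0.9173 m³/s

0.917 m³/s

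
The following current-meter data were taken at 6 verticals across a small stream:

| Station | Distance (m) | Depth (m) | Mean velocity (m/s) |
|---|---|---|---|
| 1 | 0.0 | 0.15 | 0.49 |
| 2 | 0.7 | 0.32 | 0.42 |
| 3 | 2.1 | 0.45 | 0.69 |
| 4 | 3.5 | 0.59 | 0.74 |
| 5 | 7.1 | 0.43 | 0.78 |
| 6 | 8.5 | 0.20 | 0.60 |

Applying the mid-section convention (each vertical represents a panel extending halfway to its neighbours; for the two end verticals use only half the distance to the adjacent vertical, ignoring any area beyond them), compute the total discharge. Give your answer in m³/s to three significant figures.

2.62 m³/s

w_1 = (0.7 − 0.0)/2 = 0.35 m; q_1 = 0.49 × 0.15 × 0.35 = 0.02573 m³/s
w_2 = (2.1 − 0.0)/2 = 1.05 m; q_2 = 0.42 × 0.32 × 1.05 = 0.1411 m³/s
w_3 = (3.5 − 0.7)/2 = 1.4 m; q_3 = 0.69 × 0.45 × 1.4 = 0.4347 m³/s
w_4 = (7.1 − 2.1)/2 = 2.5 m; q_4 = 0.74 × 0.59 × 2.5 = 1.092 m³/s
w_5 = (8.5 − 3.5)/2 = 2.5 m; q_5 = 0.78 × 0.43 × 2.5 = 0.8385 m³/s
w_6 = (8.5 − 7.1)/2 = 0.7 m; q_6 = 0.60 × 0.20 × 0.7 = 0.08400 m³/s
Q = Σ qᵢ = 2.616 m³/s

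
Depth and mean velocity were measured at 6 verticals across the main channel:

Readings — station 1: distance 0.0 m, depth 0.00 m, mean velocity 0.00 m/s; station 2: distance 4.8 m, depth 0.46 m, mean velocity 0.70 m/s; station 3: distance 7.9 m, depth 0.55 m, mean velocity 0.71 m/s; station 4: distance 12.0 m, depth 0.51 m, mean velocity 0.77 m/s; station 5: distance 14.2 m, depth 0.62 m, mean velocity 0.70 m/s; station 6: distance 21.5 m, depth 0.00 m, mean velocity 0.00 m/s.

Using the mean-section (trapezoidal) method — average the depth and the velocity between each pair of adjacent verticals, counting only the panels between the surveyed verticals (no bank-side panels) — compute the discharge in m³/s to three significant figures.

4.80 m³/s

Panel 1-2: Δb = 4.8 m, d̄ = (0.00+0.46)/2 = 0.23, v̄ = (0.00+0.70)/2 = 0.35 → q = 4.8×0.23×0.35 = 0.3864 m³/s
Panel 2-3: Δb = 3.1 m, d̄ = (0.46+0.55)/2 = 0.505, v̄ = (0.70+0.71)/2 = 0.705 → q = 3.1×0.505×0.705 = 1.104 m³/s
Panel 3-4: Δb = 4.1 m, d̄ = (0.55+0.51)/2 = 0.53, v̄ = (0.71+0.77)/2 = 0.74 → q = 4.1×0.53×0.74 = 1.608 m³/s
Panel 4-5: Δb = 2.2 m, d̄ = (0.51+0.62)/2 = 0.565, v̄ = (0.77+0.70)/2 = 0.735 → q = 2.2×0.565×0.735 = 0.9136 m³/s
Panel 5-6: Δb = 7.3 m, d̄ = (0.62+0.00)/2 = 0.31, v̄ = (0.70+0.00)/2 = 0.35 → q = 7.3×0.31×0.35 = 0.7921 m³/s
Q = Σ q = 4.804 m³/s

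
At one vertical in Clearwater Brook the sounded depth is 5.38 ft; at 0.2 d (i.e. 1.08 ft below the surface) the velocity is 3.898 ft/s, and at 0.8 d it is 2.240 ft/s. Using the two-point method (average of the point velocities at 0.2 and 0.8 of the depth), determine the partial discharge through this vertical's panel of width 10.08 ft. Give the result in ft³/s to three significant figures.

166 ft³/s

v̄ = (3.898 + 2.240) / 2 = 3.069 ft/s
q = v̄ × d × w = 3.069 × 5.38 × 10.08 = 166.4 ft³/s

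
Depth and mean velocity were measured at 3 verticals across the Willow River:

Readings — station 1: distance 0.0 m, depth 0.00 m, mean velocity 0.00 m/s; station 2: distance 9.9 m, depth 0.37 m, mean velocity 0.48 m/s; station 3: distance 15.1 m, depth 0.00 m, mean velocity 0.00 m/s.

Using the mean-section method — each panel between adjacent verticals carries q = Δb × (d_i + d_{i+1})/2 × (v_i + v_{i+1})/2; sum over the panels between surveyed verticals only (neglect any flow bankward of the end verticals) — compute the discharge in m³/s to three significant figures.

0.670 m³/s

Panel 1-2: Δb = 9.9 m, d̄ = (0.00+0.37)/2 = 0.185, v̄ = (0.00+0.48)/2 = 0.24 → q = 9.9×0.185×0.24 = 0.4396 m³/s
Panel 2-3: Δb = 5.2 m, d̄ = (0.37+0.00)/2 = 0.185, v̄ = (0.48+0.00)/2 = 0.24 → q = 5.2×0.185×0.24 = 0.2309 m³/s
Q = Σ q = 0.6704 m³/s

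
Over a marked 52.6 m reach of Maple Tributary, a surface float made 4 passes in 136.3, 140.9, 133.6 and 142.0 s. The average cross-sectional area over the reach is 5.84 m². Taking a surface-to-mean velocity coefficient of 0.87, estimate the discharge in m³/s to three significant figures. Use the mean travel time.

1.93 m³/s

t̄ = (136.3 + 140.9 + 133.6 + 142.0) / 4 = 138.2 s
v_surface = L / t̄ = 52.6 / 138.2 = 0.3806 m/s
v_mean = 0.87 × 0.3806 = 0.3311 m/s
Q = A × v_mean = 5.84 × 0.3311 = 1.934 m³/s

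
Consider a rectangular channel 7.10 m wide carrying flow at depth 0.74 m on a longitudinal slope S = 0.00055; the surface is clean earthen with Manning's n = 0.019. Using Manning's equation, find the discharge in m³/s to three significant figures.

A = b·y = 7.10 × 0.74 = 5.254 m²
P = b + 2y = 7.10 + 2×0.74 = 8.580 m
R = A/P = 5.254/8.580 = 0.6124 m
Q = (1/n)·A·R^(2/3)·S^(1/2) = (1/0.019) × 5.254 × 0.6124^(2/3) × 0.00055^(1/2) = 4.676 m³/s

4.68 m³/s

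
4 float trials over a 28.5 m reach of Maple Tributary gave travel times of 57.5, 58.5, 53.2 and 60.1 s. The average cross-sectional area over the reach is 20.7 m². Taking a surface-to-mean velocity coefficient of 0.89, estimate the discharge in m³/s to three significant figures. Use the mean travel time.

9.16 m³/s

t̄ = (57.5 + 58.5 + 53.2 + 60.1) / 4 = 57.325 s
v_surface = L / t̄ = 28.5 / 57.325 = 0.4972 m/s
v_mean = 0.89 × 0.4972 = 0.4425 m/s
Q = A × v_mean = 20.7 × 0.4425 = 9.159 m³/s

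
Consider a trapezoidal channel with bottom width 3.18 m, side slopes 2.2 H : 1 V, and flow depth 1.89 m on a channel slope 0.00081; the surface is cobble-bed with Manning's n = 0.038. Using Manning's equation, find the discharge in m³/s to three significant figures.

11.2 m³/s

A = (b + z·y)·y = (3.18 + 2.2×1.89)×1.89 = 13.87 m²
P = b + 2y√(1+z²) = 3.18 + 2×1.89×√(1+2.2²) = 12.31 m
R = A/P = 13.87/12.31 = 1.126 m
Q = (1/n)·A·R^(2/3)·S^(1/2) = (1/0.038) × 13.87 × 1.126^(2/3) × 0.00081^(1/2) = 11.24 m³/s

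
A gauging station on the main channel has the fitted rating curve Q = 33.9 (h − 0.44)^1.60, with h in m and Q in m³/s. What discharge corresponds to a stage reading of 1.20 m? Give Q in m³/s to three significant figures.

Q = 33.9 × (1.20 − 0.44)^1.60 = 33.9 × 0.76^1.60 = 21.85 m³/s

21.9 m³/s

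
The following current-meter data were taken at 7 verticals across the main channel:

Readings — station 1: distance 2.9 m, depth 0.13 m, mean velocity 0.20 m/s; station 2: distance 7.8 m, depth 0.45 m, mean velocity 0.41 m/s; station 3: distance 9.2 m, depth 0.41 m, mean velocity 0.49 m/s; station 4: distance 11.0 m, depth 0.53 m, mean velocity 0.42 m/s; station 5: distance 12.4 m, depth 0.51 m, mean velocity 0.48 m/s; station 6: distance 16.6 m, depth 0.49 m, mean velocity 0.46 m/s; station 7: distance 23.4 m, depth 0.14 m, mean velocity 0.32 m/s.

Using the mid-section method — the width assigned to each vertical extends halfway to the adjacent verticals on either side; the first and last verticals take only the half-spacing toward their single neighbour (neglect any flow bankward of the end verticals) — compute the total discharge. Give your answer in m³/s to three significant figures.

3.40 m³/s

w_1 = (7.8 − 2.9)/2 = 2.45 m; q_1 = 0.20 × 0.13 × 2.45 = 0.06370 m³/s
w_2 = (9.2 − 2.9)/2 = 3.15 m; q_2 = 0.41 × 0.45 × 3.15 = 0.5812 m³/s
w_3 = (11.0 − 7.8)/2 = 1.6 m; q_3 = 0.49 × 0.41 × 1.6 = 0.3214 m³/s
w_4 = (12.4 − 9.2)/2 = 1.6 m; q_4 = 0.42 × 0.53 × 1.6 = 0.3562 m³/s
w_5 = (16.6 − 11.0)/2 = 2.8 m; q_5 = 0.48 × 0.51 × 2.8 = 0.6854 m³/s
w_6 = (23.4 − 12.4)/2 = 5.5 m; q_6 = 0.46 × 0.49 × 5.5 = 1.240 m³/s
w_7 = (23.4 − 16.6)/2 = 3.4 m; q_7 = 0.32 × 0.14 × 3.4 = 0.1523 m³/s
Q = Σ qᵢ = 3.400 m³/s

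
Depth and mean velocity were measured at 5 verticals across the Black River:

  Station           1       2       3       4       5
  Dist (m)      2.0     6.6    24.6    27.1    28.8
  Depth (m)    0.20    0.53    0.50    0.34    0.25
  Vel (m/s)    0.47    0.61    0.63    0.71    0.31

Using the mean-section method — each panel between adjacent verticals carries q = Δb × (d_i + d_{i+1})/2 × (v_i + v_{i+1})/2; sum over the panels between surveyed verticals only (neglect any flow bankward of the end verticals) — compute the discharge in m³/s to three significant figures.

7.61 m³/s

Panel 1-2: Δb = 4.6 m, d̄ = (0.20+0.53)/2 = 0.365, v̄ = (0.47+0.61)/2 = 0.54 → q = 4.6×0.365×0.54 = 0.9067 m³/s
Panel 2-3: Δb = 18 m, d̄ = (0.53+0.50)/2 = 0.515, v̄ = (0.61+0.63)/2 = 0.62 → q = 18×0.515×0.62 = 5.747 m³/s
Panel 3-4: Δb = 2.5 m, d̄ = (0.50+0.34)/2 = 0.42, v̄ = (0.63+0.71)/2 = 0.67 → q = 2.5×0.42×0.67 = 0.7035 m³/s
Panel 4-5: Δb = 1.7 m, d̄ = (0.34+0.25)/2 = 0.295, v̄ = (0.71+0.31)/2 = 0.51 → q = 1.7×0.295×0.51 = 0.2558 m³/s
Q = Σ q = 7.613 m³/s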